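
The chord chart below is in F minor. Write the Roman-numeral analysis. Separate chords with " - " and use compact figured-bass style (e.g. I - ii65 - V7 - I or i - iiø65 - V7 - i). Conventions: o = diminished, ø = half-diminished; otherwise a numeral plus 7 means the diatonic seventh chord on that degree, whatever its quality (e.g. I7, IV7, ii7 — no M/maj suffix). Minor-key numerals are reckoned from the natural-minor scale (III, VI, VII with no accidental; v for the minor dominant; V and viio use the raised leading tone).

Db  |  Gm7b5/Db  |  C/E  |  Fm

Db: major triad on Db = scale degree 6 → VI.
Gm7b5/Db has root G, degree 2 in F minor, so iiø43.
C/E: major triad on C = scale degree 5 → V6.
Fm: minor triad on F = scale degree 1 → i.

VI - iiø43 - V6 - i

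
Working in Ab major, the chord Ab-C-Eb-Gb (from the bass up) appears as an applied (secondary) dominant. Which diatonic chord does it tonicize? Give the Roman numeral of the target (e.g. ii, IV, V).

IV

The chord is a dominant seventh chord on Ab.
A dominant resolves down a perfect fifth: Ab → Db. In Ab major, Db is scale degree 4, i.e. IV.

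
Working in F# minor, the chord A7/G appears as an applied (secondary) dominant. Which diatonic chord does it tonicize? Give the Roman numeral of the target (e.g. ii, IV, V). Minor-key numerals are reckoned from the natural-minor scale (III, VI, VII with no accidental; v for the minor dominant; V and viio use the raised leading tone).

VI

The chord is a dominant seventh chord on A.
A dominant resolves down a perfect fifth: A → D. In F# minor, D is scale degree 6, i.e. VI.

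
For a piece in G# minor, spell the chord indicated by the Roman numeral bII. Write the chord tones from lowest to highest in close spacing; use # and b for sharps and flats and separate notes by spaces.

bII is the Neapolitan chord — a major triad on the lowered second degree. In G# minor that root is A.
So the chord is A-C#-E.

A C# E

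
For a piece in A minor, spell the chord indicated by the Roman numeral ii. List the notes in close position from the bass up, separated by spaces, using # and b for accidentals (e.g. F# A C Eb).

Scale degree 2 in A minor is B; here the chord built on it is altered to a minor triad. ii is the minor supertonic, borrowed from the parallel major (the Dorian ii).
So the chord is B-D-F#, a minor triad.

B D F#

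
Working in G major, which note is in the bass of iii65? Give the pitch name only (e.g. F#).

D

iii in G major has root B; the chord is B-D-F#-A.
The figure 65 means first inversion — the third is in the bass.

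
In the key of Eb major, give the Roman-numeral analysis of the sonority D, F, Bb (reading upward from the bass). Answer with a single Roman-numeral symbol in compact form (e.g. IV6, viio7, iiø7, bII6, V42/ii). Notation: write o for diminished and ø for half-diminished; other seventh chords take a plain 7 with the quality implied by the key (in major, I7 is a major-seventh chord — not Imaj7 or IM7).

V6

Stacked in thirds the chord is Bb-D-F: a major triad on Bb.
Bb is scale degree 5 in Eb major, and a major triad on that degree is written V.
With D in the bass the chord is in first inversion, so the figured bass is 6.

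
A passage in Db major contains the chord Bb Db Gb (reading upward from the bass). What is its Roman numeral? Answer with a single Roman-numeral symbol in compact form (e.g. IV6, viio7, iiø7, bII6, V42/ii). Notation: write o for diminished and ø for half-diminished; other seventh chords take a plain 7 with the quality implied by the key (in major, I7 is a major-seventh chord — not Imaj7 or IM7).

Stacked in thirds the chord is Gb-Bb-Db: a major triad on Gb.
In Db major, Gb is the subdominant; the diatonic major triad there is IV.
With Bb in the bass the chord is in first inversion, so the figured bass is 6.

IV6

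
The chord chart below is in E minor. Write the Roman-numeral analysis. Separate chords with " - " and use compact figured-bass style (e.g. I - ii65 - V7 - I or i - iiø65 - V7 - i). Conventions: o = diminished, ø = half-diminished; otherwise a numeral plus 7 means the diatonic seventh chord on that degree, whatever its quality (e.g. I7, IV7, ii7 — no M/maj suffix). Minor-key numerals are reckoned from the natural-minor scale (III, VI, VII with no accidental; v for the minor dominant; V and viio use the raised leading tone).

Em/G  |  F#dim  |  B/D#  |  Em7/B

i6 - iio - V6 - i43

Em/G: minor triad on E = scale degree 1 → i6.
F#dim: root F# is the supertonic; diminished triad there is iio.
B/D#: major triad on B = scale degree 5 → V6.
Em7/B has root E, degree 1 in E minor, so i43.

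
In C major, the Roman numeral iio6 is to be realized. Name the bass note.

F

iio in C major has root D; the chord is D-F-Ab.
The figure 6 means first inversion — the third is in the bass.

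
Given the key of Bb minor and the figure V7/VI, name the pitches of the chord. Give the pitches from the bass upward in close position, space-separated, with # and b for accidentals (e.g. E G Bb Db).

Db F Ab Cb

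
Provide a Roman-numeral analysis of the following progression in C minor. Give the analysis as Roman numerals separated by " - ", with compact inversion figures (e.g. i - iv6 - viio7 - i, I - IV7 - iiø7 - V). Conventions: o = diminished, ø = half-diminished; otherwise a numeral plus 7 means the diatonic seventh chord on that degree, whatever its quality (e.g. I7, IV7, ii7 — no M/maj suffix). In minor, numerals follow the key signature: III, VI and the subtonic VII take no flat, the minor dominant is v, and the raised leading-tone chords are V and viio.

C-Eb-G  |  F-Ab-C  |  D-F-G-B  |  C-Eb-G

C-Eb-G: root C is the tonic; minor triad there is i.
F-Ab-C: minor triad on F = scale degree 4 → iv.
D-F-G-B has root G, degree 5 in C minor, so V43.
C-Eb-G has root C, degree 1 in C minor, so i.

i - iv - V43 - i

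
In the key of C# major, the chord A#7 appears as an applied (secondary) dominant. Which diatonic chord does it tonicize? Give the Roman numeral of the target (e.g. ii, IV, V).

ii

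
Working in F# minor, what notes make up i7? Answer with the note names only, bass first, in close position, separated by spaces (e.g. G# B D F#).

In F# minor, the first degree is F#, and the diatonic chord built there is a minor seventh chord.
Stacking thirds from F# gives F#-A-C#-E.

F# A C# E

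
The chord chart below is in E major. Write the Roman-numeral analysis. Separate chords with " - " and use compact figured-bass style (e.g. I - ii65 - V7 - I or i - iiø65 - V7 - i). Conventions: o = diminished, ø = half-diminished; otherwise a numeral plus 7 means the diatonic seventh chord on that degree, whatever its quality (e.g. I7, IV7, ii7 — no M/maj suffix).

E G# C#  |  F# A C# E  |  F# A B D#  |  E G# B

vi6 - ii7 - V43 - I

E-G#-C# has root C#, degree 6 in E major, so vi6.
F#-A-C#-E: minor seventh chord on F# = scale degree 2 → ii7.
F#-A-B-D#: root B is the dominant; dominant seventh chord there is V43.
E-G#-B has root E, degree 1 in E major, so I.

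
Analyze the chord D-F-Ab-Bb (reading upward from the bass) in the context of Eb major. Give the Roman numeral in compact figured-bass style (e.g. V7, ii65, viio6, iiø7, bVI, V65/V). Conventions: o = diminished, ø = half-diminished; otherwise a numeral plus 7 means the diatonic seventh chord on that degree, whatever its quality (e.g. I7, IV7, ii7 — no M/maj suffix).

V65

Stacked in thirds the chord is Bb-D-F-Ab: a dominant seventh chord on Bb.
Bb is scale degree 5 in Eb major, and a dominant seventh chord on that degree is written V7.
With D in the bass the chord is in first inversion, so the figured bass is 65.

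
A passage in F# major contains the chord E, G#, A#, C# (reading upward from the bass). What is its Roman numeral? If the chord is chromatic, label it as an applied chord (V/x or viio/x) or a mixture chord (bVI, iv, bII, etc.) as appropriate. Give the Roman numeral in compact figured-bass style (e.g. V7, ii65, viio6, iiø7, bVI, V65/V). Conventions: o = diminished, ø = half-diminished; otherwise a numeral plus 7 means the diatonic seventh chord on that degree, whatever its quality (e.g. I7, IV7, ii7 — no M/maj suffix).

viiø43/IV

Stacked in thirds the chord is A#-C#-E-G#: a half-diminished seventh chord on A#.
A# sits a half step below B (IV in F# major); a diminished chord there is the applied leading-tone chord of IV.
With E in the bass the chord is in second inversion, so the figured bass is 43.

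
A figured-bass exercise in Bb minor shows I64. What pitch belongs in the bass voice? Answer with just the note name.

F

I in Bb minor has root Bb; the chord is Bb-D-F.
The figure 64 means second inversion — the fifth is in the bass.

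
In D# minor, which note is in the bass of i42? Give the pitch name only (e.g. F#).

C#

i in D# minor has root D#; the chord is D#-F#-A#-C#.
The figure 42 means third inversion — the seventh is in the bass.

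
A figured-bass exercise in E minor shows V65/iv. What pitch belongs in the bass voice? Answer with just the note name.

G#

The applied chord V65/iv is rooted on E: E-G#-B-D.
The figure 65 means first inversion — the third is in the bass.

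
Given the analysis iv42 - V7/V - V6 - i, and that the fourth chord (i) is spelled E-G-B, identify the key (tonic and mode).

E minor

i is given as E-G-B — a minor triad with root E.
If E is scale degree 1 and the mode makes that degree carry a minor triad, the tonic is E and the mode is minor.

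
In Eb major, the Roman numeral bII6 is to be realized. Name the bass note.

bII in Eb major has root Fb; the chord is Fb-Ab-Cb.
The figure 6 means first inversion — the third is in the bass.

Ab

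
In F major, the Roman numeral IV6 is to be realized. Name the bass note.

IV in F major has root Bb; the chord is Bb-D-F.
The figure 6 means first inversion — the third is in the bass.

D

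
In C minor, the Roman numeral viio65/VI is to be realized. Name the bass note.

Bb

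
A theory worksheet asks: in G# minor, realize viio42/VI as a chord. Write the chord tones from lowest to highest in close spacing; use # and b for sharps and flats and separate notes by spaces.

The slash marks an applied leading-tone chord: viio of VI. In G# minor, VI is E, so the leading tone to it is D#, a half step below.
Building a fully diminished seventh chord on D# gives D#-F#-A-C.
The figured bass 42 indicates third inversion, placing the seventh (C) in the bass: C-D#-F#-A.

C D# F# A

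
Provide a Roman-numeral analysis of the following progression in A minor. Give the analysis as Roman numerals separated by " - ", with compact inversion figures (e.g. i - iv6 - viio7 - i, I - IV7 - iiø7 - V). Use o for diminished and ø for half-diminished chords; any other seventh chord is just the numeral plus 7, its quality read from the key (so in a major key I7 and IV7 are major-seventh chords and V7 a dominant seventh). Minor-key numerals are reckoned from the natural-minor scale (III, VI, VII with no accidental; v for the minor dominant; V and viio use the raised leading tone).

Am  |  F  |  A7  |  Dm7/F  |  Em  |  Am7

i - VI - V7/iv - iv65 - v - i7

Am: minor triad on A = scale degree 1 → i.
F: root F is the submediant; major triad there is VI.
A7: a dominant seventh chord on A, the applied dominant of iv → V7/iv.
Dm7/F has root D, degree 4 in A minor, so iv65.
Em: root E is the dominant; minor triad there is v.
Am7: root A is the tonic; minor seventh chord there is i7.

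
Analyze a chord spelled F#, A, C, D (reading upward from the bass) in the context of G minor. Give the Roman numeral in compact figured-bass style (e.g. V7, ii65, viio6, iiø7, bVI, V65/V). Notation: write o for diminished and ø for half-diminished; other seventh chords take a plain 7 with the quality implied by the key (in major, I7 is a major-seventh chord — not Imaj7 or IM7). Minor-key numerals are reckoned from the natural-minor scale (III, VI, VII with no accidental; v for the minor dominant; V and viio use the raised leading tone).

V65

Stacked in thirds the chord is D-F#-A-C: a dominant seventh chord on D.
In G minor, D is the dominant; the diatonic dominant seventh chord there is V7.
With F# in the bass the chord is in first inversion, so the figured bass is 65.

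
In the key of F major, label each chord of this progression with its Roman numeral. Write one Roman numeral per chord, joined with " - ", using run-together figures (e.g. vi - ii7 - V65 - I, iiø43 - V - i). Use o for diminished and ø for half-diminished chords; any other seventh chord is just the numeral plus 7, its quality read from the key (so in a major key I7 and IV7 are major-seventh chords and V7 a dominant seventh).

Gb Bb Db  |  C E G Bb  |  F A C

Gb-Bb-Db: Gb with this quality isn't in the key; a major triad on b2 is the Neapolitan chord, bII.
C-E-G-Bb: dominant seventh chord on C = scale degree 5 → V7.
F-A-C has root F, degree 1 in F major, so I.

bII - V7 - I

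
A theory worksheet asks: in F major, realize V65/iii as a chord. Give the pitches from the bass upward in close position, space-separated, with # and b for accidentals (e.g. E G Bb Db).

V65/iii is a secondary dominant — the dominant seventh of iii. iii in F major is A, so the applied chord's root is E, a perfect fifth above.
Building a dominant seventh chord on E gives E-G#-B-D.
The figured bass 65 indicates first inversion, placing the third (G#) in the bass: G#-B-D-E.

G# B D E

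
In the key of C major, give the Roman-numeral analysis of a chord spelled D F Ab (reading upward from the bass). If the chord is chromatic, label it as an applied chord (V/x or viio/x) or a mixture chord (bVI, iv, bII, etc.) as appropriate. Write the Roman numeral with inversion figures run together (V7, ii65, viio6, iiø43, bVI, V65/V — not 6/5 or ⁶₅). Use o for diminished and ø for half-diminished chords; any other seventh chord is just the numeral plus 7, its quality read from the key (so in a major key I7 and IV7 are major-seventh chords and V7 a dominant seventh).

iio

Stacked in thirds the chord is D-F-Ab: a diminished triad on D.
D is the second degree of C major. This is the diminished supertonic triad, borrowed from the parallel minor.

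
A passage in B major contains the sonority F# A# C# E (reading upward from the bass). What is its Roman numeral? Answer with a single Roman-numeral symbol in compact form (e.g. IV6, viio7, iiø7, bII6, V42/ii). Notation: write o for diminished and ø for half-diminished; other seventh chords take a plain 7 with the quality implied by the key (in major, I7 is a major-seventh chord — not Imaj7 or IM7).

V7

Stacked in thirds the chord is F#-A#-C#-E: a dominant seventh chord on F#.
F# is scale degree 5 in B major, and a dominant seventh chord on that degree is written V7.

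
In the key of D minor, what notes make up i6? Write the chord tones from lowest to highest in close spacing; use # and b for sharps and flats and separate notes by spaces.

The numeral's case and figure indicate a minor triad. In D minor its root, the first degree, is D.
Stacking thirds from D gives D-F-A.
With the 6 figure the chord is in first inversion; from the bass F upward in close position it reads F-A-D.

F A D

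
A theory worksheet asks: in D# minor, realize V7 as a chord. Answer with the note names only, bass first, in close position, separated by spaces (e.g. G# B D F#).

In D# minor, the dominant is A#. The dominant is major (leading tone raised), so V is a dominant seventh chord.
Stacking thirds from A# gives A#-C##-E#-G#.

A# C## E# G#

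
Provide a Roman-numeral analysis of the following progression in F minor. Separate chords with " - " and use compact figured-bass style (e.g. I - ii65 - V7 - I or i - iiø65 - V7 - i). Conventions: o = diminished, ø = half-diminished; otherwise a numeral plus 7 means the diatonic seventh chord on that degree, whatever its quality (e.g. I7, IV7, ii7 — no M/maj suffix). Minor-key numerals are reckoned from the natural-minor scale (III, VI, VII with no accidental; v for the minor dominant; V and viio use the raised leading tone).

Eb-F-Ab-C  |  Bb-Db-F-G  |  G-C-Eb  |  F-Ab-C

i42 - iiø65 - v64 - i

Eb-F-Ab-C: minor seventh chord on F = scale degree 1 → i42.
Bb-Db-F-G: half-diminished seventh chord on G = scale degree 2 → iiø65.
G-C-Eb: root C is the dominant; minor triad there is v64.
F-Ab-C: minor triad on F = scale degree 1 → i.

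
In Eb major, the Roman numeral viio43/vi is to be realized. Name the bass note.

F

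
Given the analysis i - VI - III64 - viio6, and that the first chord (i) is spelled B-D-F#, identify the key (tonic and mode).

B minor

The anchor chord is a minor triad on B, labeled i.
If B is scale degree 1 and the mode makes that degree carry a minor triad, the tonic is B and the mode is minor.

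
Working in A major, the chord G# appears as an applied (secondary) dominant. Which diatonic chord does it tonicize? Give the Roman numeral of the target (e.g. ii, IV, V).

iii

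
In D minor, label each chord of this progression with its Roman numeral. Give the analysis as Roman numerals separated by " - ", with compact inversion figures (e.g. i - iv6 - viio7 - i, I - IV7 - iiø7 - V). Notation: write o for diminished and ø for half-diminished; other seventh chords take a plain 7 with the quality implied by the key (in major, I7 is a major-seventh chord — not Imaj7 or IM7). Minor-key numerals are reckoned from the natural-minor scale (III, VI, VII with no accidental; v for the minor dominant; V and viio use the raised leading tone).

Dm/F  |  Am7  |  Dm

i6 - v7 - i

Dm/F: minor triad on D = scale degree 1 → i6.
Am7: minor seventh chord on A = scale degree 5 → v7.
Dm has root D, degree 1 in D minor, so i.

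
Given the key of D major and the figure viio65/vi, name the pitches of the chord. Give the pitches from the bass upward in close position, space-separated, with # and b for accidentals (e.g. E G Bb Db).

viio65/vi is a secondary leading-tone chord. The target vi is B in D major; the applied chord is rooted a semitone below, on A#.
Building a fully diminished seventh chord on A# gives A#-C#-E-G.
With the 65 figure the chord is in first inversion; from the bass C# upward in close position it reads C#-E-G-A#.

C# E G A#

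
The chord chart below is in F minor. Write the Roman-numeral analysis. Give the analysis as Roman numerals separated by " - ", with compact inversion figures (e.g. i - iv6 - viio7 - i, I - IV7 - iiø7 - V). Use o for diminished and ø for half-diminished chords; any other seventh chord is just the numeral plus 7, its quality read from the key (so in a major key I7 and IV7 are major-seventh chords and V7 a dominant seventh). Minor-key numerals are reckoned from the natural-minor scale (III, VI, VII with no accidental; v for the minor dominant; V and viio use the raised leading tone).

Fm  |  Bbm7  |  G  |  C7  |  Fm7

Fm: minor triad on F = scale degree 1 → i.
Bbm7: root Bb is the subdominant; minor seventh chord there is iv7.
G: a major triad on G, the applied dominant of V → V/V.
C7: root C is the dominant; dominant seventh chord there is V7.
Fm7: minor seventh chord on F = scale degree 1 → i7.

i - iv7 - V/V - V7 - i7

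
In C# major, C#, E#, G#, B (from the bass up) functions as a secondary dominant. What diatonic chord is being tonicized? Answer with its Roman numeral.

IV

The chord is a dominant seventh chord on C#.
A dominant resolves down a perfect fifth: C# → F#. In C# major, F# is scale degree 4, i.e. IV.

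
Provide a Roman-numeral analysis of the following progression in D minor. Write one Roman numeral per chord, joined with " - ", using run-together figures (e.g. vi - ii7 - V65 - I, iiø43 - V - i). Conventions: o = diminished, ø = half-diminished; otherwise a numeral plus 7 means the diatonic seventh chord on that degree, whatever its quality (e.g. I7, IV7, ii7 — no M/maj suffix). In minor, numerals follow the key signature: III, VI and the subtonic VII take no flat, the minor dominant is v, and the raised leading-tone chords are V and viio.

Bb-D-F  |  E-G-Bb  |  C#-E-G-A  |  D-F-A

Bb-D-F: root Bb is the submediant; major triad there is VI.
E-G-Bb: diminished triad on E = scale degree 2 → iio.
C#-E-G-A: root A is the dominant; dominant seventh chord there is V65.
D-F-A: minor triad on D = scale degree 1 → i.

VI - iio - V65 - i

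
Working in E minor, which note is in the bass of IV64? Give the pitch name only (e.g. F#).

IV in E minor has root A; the chord is A-C#-E.
The figure 64 means second inversion — the fifth is in the bass.

E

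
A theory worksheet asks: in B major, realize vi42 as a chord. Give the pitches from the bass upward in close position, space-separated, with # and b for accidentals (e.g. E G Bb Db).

F# G# B D#

The numeral's case and figure indicate a minor seventh chord. In B major its root, the sixth degree, is G#.
That chord is spelled G#-B-D#-F#.
With the 42 figure the chord is in third inversion; from the bass F# upward in close position it reads F#-G#-B-D#.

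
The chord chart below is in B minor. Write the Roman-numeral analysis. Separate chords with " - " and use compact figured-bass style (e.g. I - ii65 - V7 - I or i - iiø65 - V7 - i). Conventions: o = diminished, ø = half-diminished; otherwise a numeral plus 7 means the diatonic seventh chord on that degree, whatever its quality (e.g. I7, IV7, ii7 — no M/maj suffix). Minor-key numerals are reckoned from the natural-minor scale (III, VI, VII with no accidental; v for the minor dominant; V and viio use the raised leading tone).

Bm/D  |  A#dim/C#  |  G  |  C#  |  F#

Bm/D has root B, degree 1 in B minor, so i6.
A#dim/C#: root A# is the leading tone; diminished triad there is viio6.
G: root G is the submediant; major triad there is VI.
C#: chromatic; C# is V of V, so V/V.
F# has root F#, degree 5 in B minor, so V.

i6 - viio6 - VI - V/V - V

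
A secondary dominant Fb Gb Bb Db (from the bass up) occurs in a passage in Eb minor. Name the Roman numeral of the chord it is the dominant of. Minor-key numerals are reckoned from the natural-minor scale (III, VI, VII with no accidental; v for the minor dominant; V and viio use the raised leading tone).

The chord is a dominant seventh chord on Gb.
A dominant resolves down a perfect fifth: Gb → Cb. In Eb minor, Cb is scale degree 6, i.e. VI.

VI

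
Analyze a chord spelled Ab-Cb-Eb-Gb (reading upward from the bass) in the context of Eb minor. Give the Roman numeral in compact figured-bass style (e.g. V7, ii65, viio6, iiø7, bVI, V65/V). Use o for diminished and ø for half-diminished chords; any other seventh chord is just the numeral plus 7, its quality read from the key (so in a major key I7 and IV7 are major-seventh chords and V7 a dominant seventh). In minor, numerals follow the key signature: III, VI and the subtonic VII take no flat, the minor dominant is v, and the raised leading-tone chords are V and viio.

Stacked in thirds the chord is Ab-Cb-Eb-Gb: a minor seventh chord on Ab.
In Eb minor, Ab is the subdominant; the diatonic minor seventh chord there is iv7.

iv7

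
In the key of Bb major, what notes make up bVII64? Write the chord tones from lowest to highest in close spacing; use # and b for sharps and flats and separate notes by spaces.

bVII64 is a major triad on the lowered seventh degree (the subtonic), borrowed from the parallel minor. In Bb major that root is Ab.
So the chord is Ab-C-Eb, a major triad.
With the 64 figure the chord is in second inversion; from the bass Eb upward in close position it reads Eb-Ab-C.

Eb Ab C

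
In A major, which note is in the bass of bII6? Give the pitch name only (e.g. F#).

bII in A major has root Bb; the chord is Bb-D-F.
The figure 6 means first inversion — the third is in the bass.

D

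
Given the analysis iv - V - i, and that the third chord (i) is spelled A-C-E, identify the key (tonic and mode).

A minor

i is given as A-C-E — a minor triad with root A.
If A is scale degree 1 and the mode makes that degree carry a minor triad, the tonic is A and the mode is minor.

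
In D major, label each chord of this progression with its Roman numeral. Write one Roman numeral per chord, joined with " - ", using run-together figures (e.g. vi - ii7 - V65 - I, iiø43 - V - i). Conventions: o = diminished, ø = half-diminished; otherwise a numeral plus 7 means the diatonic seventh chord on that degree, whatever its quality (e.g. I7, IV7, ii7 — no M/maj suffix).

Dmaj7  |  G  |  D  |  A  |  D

I7 - IV - I - V - I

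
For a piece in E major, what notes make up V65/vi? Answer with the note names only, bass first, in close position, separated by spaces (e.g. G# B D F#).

B# D# F# G#

V65/vi is a secondary dominant — the dominant seventh of vi. vi in E major is C#, so the applied chord's root is G#, a perfect fifth above.
Building a dominant seventh chord on G# gives G#-B#-D#-F#.
With the 65 figure the chord is in first inversion; from the bass B# upward in close position it reads B#-D#-F#-G#.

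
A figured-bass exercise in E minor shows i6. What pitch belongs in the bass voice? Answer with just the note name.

G

i in E minor has root E; the chord is E-G-B.
The figure 6 means first inversion — the third is in the bass.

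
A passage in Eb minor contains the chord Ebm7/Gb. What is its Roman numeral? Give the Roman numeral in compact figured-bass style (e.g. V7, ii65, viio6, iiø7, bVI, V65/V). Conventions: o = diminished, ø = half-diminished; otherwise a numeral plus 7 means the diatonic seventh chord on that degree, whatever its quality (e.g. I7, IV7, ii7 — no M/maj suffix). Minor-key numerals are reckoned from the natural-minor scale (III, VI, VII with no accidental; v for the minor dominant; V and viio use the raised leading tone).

i65

Stacked in thirds the chord is Eb-Gb-Bb-Db: a minor seventh chord on Eb.
In Eb minor, Eb is the tonic; the diatonic minor seventh chord there is i7.
With Gb in the bass the chord is in first inversion, so the figured bass is 65.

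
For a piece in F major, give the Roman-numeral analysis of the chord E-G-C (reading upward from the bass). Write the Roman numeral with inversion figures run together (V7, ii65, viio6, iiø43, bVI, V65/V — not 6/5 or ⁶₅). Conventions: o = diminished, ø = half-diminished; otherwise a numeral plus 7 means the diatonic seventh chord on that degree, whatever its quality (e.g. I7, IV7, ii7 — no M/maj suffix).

The pitches C-E-G form a major triad rooted on C.
C is scale degree 5 in F major, and a major triad on that degree is written V.
With E in the bass the chord is in first inversion, so the figured bass is 6.

V6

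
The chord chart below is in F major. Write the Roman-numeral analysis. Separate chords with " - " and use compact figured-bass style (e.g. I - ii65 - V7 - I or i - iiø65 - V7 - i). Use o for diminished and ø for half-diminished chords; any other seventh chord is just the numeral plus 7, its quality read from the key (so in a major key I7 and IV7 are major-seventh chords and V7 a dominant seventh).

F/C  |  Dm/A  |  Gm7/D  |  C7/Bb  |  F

F/C: major triad on F = scale degree 1 → I64.
Dm/A: root D is the submediant; minor triad there is vi64.
Gm7/D: root G is the supertonic; minor seventh chord there is ii43.
C7/Bb: dominant seventh chord on C = scale degree 5 → V42.
F: root F is the tonic; major triad there is I.

I64 - vi64 - ii43 - V42 - I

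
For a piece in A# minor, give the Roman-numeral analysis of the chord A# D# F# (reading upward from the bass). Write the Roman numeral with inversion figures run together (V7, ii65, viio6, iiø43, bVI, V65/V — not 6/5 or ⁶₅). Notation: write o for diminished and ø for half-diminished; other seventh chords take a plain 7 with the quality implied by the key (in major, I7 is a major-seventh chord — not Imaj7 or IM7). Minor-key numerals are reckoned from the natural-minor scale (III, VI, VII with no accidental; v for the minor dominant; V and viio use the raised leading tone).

iv64

The pitches D#-F#-A# form a minor triad rooted on D#.
In A# minor, D# is the subdominant; the diatonic minor triad there is iv.
With A# in the bass the chord is in second inversion, so the figured bass is 64.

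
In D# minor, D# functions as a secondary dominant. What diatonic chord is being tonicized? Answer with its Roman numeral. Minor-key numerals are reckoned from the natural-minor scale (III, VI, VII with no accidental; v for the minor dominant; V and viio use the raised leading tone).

The chord is a major triad on D#.
A dominant resolves down a perfect fifth: D# → G#. In D# minor, G# is scale degree 4, i.e. iv.

iv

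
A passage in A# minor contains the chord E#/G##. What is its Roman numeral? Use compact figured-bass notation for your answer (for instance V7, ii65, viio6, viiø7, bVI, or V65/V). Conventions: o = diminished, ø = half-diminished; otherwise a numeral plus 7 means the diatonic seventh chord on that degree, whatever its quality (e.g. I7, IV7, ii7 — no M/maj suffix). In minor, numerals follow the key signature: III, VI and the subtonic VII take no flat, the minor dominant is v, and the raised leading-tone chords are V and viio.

V6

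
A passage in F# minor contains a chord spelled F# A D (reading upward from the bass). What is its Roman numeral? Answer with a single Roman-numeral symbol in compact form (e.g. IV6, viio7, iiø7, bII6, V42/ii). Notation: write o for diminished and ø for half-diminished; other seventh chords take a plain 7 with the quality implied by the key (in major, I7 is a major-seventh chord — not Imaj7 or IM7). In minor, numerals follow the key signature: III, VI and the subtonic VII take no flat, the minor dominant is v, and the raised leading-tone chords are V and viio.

VI6

Stacked in thirds the chord is D-F#-A: a major triad on D.
In F# minor, D is the submediant; the diatonic major triad there is VI.
With F# in the bass the chord is in first inversion, so the figured bass is 6.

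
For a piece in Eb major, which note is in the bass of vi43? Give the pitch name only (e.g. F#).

G

vi in Eb major has root C; the chord is C-Eb-G-Bb.
The figure 43 means second inversion — the fifth is in the bass.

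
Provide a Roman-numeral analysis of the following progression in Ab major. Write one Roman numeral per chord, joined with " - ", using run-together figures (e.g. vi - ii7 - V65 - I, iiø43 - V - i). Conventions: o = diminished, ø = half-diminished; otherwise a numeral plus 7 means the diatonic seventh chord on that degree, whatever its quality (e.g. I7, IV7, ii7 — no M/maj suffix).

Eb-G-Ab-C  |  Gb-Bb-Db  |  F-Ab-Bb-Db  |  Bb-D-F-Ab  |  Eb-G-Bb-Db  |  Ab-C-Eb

Eb-G-Ab-C: root Ab is the tonic; major seventh chord there is I43.
Gb-Bb-Db is non-diatonic — bVII, a mixture chord from Ab minor.
F-Ab-Bb-Db has root Bb, degree 2 in Ab major, so ii43.
Bb-D-F-Ab is the secondary dominant of V (dominant seventh chord on Bb): V7/V.
Eb-G-Bb-Db has root Eb, degree 5 in Ab major, so V7.
Ab-C-Eb: root Ab is the tonic; major triad there is I.

I43 - bVII - ii43 - V7/V - V7 - I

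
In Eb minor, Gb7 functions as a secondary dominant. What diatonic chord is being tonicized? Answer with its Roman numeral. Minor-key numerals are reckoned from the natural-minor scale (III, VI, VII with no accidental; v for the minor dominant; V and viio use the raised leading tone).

The chord is a dominant seventh chord on Gb.
A dominant resolves down a perfect fifth: Gb → Cb. In Eb minor, Cb is scale degree 6, i.e. VI.

VI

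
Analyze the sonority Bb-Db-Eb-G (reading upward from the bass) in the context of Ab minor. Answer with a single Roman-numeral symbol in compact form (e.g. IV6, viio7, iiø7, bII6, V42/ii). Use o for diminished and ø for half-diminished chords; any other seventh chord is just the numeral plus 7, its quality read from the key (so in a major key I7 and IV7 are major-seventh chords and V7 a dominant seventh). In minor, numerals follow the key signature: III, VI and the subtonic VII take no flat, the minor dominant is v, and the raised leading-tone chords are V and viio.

The pitches Eb-G-Bb-Db form a dominant seventh chord rooted on Eb.
In Ab minor, Eb is the dominant; the diatonic dominant seventh chord there is V7.
With Bb in the bass the chord is in second inversion, so the figured bass is 43.

V43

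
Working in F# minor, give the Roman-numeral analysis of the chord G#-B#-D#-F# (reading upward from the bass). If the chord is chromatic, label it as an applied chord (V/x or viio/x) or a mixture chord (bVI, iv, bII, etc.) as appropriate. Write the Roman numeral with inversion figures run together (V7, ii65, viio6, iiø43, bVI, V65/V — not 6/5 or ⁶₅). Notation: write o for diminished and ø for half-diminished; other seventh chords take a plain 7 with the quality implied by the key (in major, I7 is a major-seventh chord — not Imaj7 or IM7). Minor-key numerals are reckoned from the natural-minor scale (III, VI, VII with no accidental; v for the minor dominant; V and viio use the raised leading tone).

V7/V

Stacked in thirds the chord is G#-B#-D#-F#: a dominant seventh chord on G#.
G# is not a diatonic chord root with this quality in F# minor, but it lies a perfect fifth above C# (V), so the chord functions as an applied dominant of V.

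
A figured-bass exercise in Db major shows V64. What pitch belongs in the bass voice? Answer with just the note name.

Eb

V in Db major has root Ab; the chord is Ab-C-Eb.
The figure 64 means second inversion — the fifth is in the bass.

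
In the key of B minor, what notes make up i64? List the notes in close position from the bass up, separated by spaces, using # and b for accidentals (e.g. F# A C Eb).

F# B D

The numeral's case and figure indicate a minor triad. In B minor its root, scale degree 1, is B.
Stacking thirds from B gives B-D-F#.
With the 64 figure the chord is in second inversion; from the bass F# upward in close position it reads F#-B-D.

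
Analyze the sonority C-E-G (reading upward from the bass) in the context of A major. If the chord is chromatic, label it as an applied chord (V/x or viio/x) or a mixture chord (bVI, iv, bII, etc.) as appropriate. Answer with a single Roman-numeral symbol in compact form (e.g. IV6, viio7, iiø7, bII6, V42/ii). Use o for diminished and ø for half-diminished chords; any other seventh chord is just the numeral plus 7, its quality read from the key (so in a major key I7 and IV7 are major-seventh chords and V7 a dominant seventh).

The pitches C-E-G form a major triad rooted on C.
C is the lowered third degree of A major (diatonic 3 would be C#). This is a major triad on the lowered third degree, borrowed from the parallel minor.

bIII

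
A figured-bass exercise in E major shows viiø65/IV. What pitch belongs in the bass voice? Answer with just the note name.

The applied chord viiø65/IV is rooted on G#: G#-B-D-F#.
The figure 65 means first inversion — the third is in the bass.

B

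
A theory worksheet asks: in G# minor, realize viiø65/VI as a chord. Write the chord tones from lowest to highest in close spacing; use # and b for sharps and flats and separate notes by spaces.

The slash marks an applied leading-tone chord: viio of VI. In G# minor, VI is E, so the leading tone to it is D#, a half step below.
Building a half-diminished seventh chord on D# gives D#-F#-A-C#.
The figured bass 65 indicates first inversion, placing the third (F#) in the bass: F#-A-C#-D#.

F# A C# D#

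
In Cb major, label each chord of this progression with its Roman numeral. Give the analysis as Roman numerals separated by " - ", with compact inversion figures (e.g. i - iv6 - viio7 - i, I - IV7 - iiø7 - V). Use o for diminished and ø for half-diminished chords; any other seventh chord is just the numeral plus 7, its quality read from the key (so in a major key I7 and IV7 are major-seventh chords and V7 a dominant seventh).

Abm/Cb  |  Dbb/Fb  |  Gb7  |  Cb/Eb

Abm/Cb: root Ab is the submediant; minor triad there is vi6.
Dbb/Fb: major triad on Dbb — chromatic; Dbb is the lowered second degree, so this is the Neapolitan sixth, bII6 (third, Fb, in the bass — hence the 6).
Gb7: dominant seventh chord on Gb = scale degree 5 → V7.
Cb/Eb: root Cb is the tonic; major triad there is I6.

vi6 - bII6 - V7 - I6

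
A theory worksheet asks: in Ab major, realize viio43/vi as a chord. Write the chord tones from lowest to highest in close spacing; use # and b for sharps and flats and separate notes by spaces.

Bb Db E G

The slash marks an applied leading-tone chord: viio of vi. In Ab major, vi is F, so the leading tone to it is E, a half step below.
Building a fully diminished seventh chord on E gives E-G-Bb-Db.
With the 43 figure the chord is in second inversion; from the bass Bb upward in close position it reads Bb-Db-E-G.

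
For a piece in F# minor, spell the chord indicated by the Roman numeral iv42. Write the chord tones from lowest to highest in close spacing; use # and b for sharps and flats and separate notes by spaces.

A B D F#

The numeral's case and figure indicate a minor seventh chord. In F# minor its root, the fourth degree, is B.
That chord is spelled B-D-F#-A.
The figured bass 42 indicates third inversion, placing the seventh (A) in the bass: A-B-D-F#.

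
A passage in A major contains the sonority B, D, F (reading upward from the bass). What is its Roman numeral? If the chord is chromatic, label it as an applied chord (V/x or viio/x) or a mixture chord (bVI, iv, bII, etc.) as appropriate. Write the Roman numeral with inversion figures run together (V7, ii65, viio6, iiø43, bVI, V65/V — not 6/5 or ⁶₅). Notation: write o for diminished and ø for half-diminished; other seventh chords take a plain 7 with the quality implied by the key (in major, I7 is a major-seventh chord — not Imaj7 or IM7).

iio

Stacked in thirds the chord is B-D-F: a diminished triad on B.
B is the second degree of A major. This is the diminished supertonic triad, borrowed from the parallel minor.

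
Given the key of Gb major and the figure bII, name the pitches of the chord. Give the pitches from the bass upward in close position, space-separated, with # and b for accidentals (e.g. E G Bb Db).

Abb Cb Ebb

Scale degree 2 in Gb major is Ab; lowering it a half step gives Abb. bII is the Neapolitan chord — a major triad on the lowered second degree.
So the chord is Abb-Cb-Ebb, a major triad.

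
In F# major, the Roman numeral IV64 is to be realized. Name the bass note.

IV in F# major has root B; the chord is B-D#-F#.
The figure 64 means second inversion — the fifth is in the bass.

F#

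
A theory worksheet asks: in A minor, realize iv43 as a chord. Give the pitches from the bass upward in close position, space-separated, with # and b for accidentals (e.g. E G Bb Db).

The numeral's case and figure indicate a minor seventh chord. In A minor its root, scale degree 4, is D.
That chord is spelled D-F-A-C.
The figured bass 43 indicates second inversion, placing the fifth (A) in the bass: A-C-D-F.

A C D F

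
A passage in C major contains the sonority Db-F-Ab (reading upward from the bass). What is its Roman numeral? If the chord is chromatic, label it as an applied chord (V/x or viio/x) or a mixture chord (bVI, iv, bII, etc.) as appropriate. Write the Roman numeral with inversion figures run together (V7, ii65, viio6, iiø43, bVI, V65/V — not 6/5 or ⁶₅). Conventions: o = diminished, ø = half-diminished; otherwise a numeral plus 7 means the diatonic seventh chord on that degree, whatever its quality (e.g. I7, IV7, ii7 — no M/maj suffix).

bII

Stacked in thirds the chord is Db-F-Ab: a major triad on Db.
Db is the lowered second degree of C major (diatonic 2 would be D). This is the Neapolitan chord — a major triad on the lowered second degree.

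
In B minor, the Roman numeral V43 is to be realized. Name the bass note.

V in B minor has root F#; the chord is F#-A#-C#-E.
The figure 43 means second inversion — the fifth is in the bass.

C#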